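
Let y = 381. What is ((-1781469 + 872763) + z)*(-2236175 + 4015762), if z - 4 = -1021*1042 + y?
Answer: -3509706820161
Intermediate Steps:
z = -1063497 (z = 4 + (-1021*1042 + 381) = 4 + (-1063882 + 381) = 4 - 1063501 = -1063497)
((-1781469 + 872763) + z)*(-2236175 + 4015762) = ((-1781469 + 872763) - 1063497)*(-2236175 + 4015762) = (-908706 - 1063497)*1779587 = -1972203*1779587 = -3509706820161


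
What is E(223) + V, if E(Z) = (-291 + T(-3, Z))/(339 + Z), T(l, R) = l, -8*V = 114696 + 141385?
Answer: -71959937/2248 ≈ -32011.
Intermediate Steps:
V = -256081/8 (V = -(114696 + 141385)/8 = -⅛*256081 = -256081/8 ≈ -32010.)
E(Z) = -294/(339 + Z) (E(Z) = (-291 - 3)/(339 + Z) = -294/(339 + Z))
E(223) + V = -294/(339 + 223) - 256081/8 = -294/562 - 256081/8 = -294*1/562 - 256081/8 = -147/281 - 256081/8 = -71959937/2248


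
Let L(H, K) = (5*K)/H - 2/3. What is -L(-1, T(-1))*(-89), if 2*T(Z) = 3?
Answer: -4361/6 ≈ -726.83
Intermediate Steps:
T(Z) = 3/2 (T(Z) = (½)*3 = 3/2)
L(H, K) = -⅔ + 5*K/H (L(H, K) = 5*K/H - 2*⅓ = 5*K/H - ⅔ = -⅔ + 5*K/H)
-L(-1, T(-1))*(-89) = -(-⅔ + 5*(3/2)/(-1))*(-89) = -(-⅔ + 5*(3/2)*(-1))*(-89) = -(-⅔ - 15/2)*(-89) = -1*(-49/6)*(-89) = (49/6)*(-89) = -4361/6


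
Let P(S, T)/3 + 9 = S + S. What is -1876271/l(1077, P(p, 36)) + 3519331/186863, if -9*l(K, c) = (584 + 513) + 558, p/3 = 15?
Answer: 3161275143662/309258265 ≈ 10222.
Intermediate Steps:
p = 45 (p = 3*15 = 45)
P(S, T) = -27 + 6*S (P(S, T) = -27 + 3*(S + S) = -27 + 3*(2*S) = -27 + 6*S)
l(K, c) = -1655/9 (l(K, c) = -((584 + 513) + 558)/9 = -(1097 + 558)/9 = -⅑*1655 = -1655/9)
-1876271/l(1077, P(p, 36)) + 3519331/186863 = -1876271/(-1655/9) + 3519331/186863 = -1876271*(-9/1655) + 3519331*(1/186863) = 16886439/1655 + 3519331/186863 = 3161275143662/309258265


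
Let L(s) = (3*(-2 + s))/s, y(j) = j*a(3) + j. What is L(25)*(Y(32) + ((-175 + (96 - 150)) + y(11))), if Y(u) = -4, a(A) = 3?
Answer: -13041/25 ≈ -521.64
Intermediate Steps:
y(j) = 4*j (y(j) = j*3 + j = 3*j + j = 4*j)
L(s) = (-6 + 3*s)/s
L(25)*(Y(32) + ((-175 + (96 - 150)) + y(11))) = (3 - 6/25)*(-4 + ((-175 + (96 - 150)) + 4*11)) = (3 - 6*1/25)*(-4 + ((-175 - 54) + 44)) = (3 - 6/25)*(-4 + (-229 + 44)) = 69*(-4 - 185)/25 = (69/25)*(-189) = -13041/25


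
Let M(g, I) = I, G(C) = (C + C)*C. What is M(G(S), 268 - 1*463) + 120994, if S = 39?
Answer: 120799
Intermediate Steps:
G(C) = 2*C² (G(C) = (2*C)*C = 2*C²)
M(G(S), 268 - 1*463) + 120994 = (268 - 1*463) + 120994 = (268 - 463) + 120994 = -195 + 120994 = 120799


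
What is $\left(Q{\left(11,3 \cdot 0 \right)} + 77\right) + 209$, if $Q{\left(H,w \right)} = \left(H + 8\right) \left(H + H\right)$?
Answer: $704$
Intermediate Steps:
$Q{\left(H,w \right)} = 2 H \left(8 + H\right)$ ($Q{\left(H,w \right)} = \left(8 + H\right) 2 H = 2 H \left(8 + H\right)$)
$\left(Q{\left(11,3 \cdot 0 \right)} + 77\right) + 209 = \left(2 \cdot 11 \left(8 + 11\right) + 77\right) + 209 = \left(2 \cdot 11 \cdot 19 + 77\right) + 209 = \left(418 + 77\right) + 209 = 495 + 209 = 704$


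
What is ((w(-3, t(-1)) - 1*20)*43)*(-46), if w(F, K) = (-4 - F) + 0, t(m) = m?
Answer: 41538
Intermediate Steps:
w(F, K) = -4 - F
((w(-3, t(-1)) - 1*20)*43)*(-46) = (((-4 - 1*(-3)) - 1*20)*43)*(-46) = (((-4 + 3) - 20)*43)*(-46) = ((-1 - 20)*43)*(-46) = -21*43*(-46) = -903*(-46) = 41538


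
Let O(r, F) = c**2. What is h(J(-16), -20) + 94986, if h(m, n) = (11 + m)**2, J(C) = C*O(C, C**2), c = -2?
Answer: 97795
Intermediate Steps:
O(r, F) = 4 (O(r, F) = (-2)**2 = 4)
J(C) = 4*C (J(C) = C*4 = 4*C)
h(J(-16), -20) + 94986 = (11 + 4*(-16))**2 + 94986 = (11 - 64)**2 + 94986 = (-53)**2 + 94986 = 2809 + 94986 = 97795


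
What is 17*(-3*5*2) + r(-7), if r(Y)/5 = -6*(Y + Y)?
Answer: -90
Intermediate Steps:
r(Y) = -60*Y (r(Y) = 5*(-6*(Y + Y)) = 5*(-12*Y) = -60*Y)
17*(-3*5*2) + r(-7) = 17*(-3*5*2) - 60*(-7) = 17*(-15*2) + 420 = 17*(-30) + 420 = -510 + 420 = -90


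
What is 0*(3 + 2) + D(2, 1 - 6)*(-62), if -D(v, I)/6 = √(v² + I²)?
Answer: 372*√29 ≈ 2003.3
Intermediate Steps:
D(v, I) = -6*√(I² + v²) (D(v, I) = -6*√(v² + I²) = -6*√(I² + v²))
0*(3 + 2) + D(2, 1 - 6)*(-62) = 0*(3 + 2) - 6*√((1 - 6)² + 2²)*(-62) = 0*5 - 6*√((-5)² + 4)*(-62) = 0 - 6*√(25 + 4)*(-62) = 0 - 6*√29*(-62) = 0 + 372*√29 = 372*√29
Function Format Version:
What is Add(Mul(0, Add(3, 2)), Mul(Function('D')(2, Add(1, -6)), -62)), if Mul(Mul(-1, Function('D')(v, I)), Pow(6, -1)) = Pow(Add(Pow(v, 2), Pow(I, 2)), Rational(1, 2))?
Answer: Mul(372, Pow(29, Rational(1, 2))) ≈ 2003.3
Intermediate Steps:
Function('D')(v, I) = Mul(-6, Pow(Add(Pow(I, 2), Pow(v, 2)), Rational(1, 2))) (Function('D')(v, I) = Mul(-6, Pow(Add(Pow(v, 2), Pow(I, 2)), Rational(1, 2))) = Mul(-6, Pow(Add(Pow(I, 2), Pow(v, 2)), Rational(1, 2))))
Add(Mul(0, Add(3, 2)), Mul(Function('D')(2, Add(1, -6)), -62)) = Add(Mul(0, Add(3, 2)), Mul(Mul(-6, Pow(Add(Pow(Add(1, -6), 2), Pow(2, 2)), Rational(1, 2))), -62)) = Add(Mul(0, 5), Mul(Mul(-6, Pow(Add(Pow(-5, 2), 4), Rational(1, 2))), -62)) = Add(0, Mul(Mul(-6, Pow(Add(25, 4), Rational(1, 2))), -62)) = Add(0, Mul(Mul(-6, Pow(29, Rational(1, 2))), -62)) = Add(0, Mul(372, Pow(29, Rational(1, 2)))) = Mul(372, Pow(29, Rational(1, 2)))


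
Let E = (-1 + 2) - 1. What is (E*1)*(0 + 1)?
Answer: 0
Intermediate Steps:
E = 0 (E = 1 - 1 = 0)
(E*1)*(0 + 1) = (0*1)*(0 + 1) = 0*1 = 0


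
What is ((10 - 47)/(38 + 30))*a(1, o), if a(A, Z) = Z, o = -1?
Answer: 37/68 ≈ 0.54412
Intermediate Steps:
((10 - 47)/(38 + 30))*a(1, o) = ((10 - 47)/(38 + 30))*(-1) = -37/68*(-1) = 37/68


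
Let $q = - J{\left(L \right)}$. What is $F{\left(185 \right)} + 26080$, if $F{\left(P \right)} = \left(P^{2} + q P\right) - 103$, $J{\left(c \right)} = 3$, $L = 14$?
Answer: $59647$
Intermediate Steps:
$q = -3$ ($q = \left(-1\right) 3 = -3$)
$F{\left(P \right)} = -103 + P^{2} - 3 P$ ($F{\left(P \right)} = \left(P^{2} - 3 P\right) - 103 = -103 + P^{2} - 3 P$)
$F{\left(185 \right)} + 26080 = \left(-103 + 185^{2} - 555\right) + 26080 = \left(-103 + 34225 - 555\right) + 26080 = 33567 + 26080 = 59647$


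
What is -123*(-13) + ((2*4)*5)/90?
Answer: 14395/9 ≈ 1599.4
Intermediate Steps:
-123*(-13) + ((2*4)*5)/90 = 1599 + (8*5)*(1/90) = 1599 + 40*(1/90) = 1599 + 4/9 = 14395/9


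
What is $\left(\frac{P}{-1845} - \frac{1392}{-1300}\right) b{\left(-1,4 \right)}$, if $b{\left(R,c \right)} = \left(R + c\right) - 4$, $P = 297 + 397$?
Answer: $- \frac{83302}{119925} \approx -0.69462$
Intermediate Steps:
$P = 694$
$b{\left(R,c \right)} = -4 + R + c$
$\left(\frac{P}{-1845} - \frac{1392}{-1300}\right) b{\left(-1,4 \right)} = \left(\frac{694}{-1845} - \frac{1392}{-1300}\right) \left(-4 - 1 + 4\right) = \left(694 \left(- \frac{1}{1845}\right) - - \frac{348}{325}\right) \left(-1\right) = \left(- \frac{694}{1845} + \frac{348}{325}\right) \left(-1\right) = \frac{83302}{119925} \left(-1\right) = - \frac{83302}{119925}$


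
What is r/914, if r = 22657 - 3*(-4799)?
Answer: 18527/457 ≈ 40.540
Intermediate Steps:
r = 37054 (r = 22657 + 14397 = 37054)
r/914 = 37054/914 = 37054*(1/914) = 18527/457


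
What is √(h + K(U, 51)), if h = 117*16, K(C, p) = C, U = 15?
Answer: √1887 ≈ 43.440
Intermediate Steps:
h = 1872
√(h + K(U, 51)) = √(1872 + 15) = √1887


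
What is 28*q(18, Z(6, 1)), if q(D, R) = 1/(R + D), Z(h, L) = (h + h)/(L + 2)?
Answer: 14/11 ≈ 1.2727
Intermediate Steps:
Z(h, L) = 2*h/(2 + L) (Z(h, L) = (2*h)/(2 + L) = 2*h/(2 + L))
q(D, R) = 1/(D + R)
28*q(18, Z(6, 1)) = 28/(18 + 2*6/(2 + 1)) = 28/(18 + 2*6/3) = 28/(18 + 2*6*(⅓)) = 28/(18 + 4) = 28/22 = 28*(1/22) = 14/11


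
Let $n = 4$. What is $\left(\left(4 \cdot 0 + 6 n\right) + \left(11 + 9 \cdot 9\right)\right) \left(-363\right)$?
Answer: $-42108$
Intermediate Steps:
$\left(\left(4 \cdot 0 + 6 n\right) + \left(11 + 9 \cdot 9\right)\right) \left(-363\right) = \left(\left(4 \cdot 0 + 6 \cdot 4\right) + \left(11 + 9 \cdot 9\right)\right) \left(-363\right) = \left(\left(0 + 24\right) + \left(11 + 81\right)\right) \left(-363\right) = \left(24 + 92\right) \left(-363\right) = 116 \left(-363\right) = -42108$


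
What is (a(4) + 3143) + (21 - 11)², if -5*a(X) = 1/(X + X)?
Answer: 129719/40 ≈ 3243.0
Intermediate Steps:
a(X) = -1/(10*X) (a(X) = -1/(5*(X + X)) = -1/(2*X)/5 = -1/(10*X))
(a(4) + 3143) + (21 - 11)² = (-⅒/4 + 3143) + (21 - 11)² = (-⅒*¼ + 3143) + 10² = (-1/40 + 3143) + 100 = 125719/40 + 100 = 129719/40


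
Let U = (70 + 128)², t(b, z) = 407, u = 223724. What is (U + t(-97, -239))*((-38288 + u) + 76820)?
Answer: 10388222416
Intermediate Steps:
U = 39204 (U = 198² = 39204)
(U + t(-97, -239))*((-38288 + u) + 76820) = (39204 + 407)*((-38288 + 223724) + 76820) = 39611*(185436 + 76820) = 39611*262256 = 10388222416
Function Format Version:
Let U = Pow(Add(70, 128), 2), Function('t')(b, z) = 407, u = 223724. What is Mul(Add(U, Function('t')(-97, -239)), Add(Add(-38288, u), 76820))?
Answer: 10388222416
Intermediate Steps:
U = 39204 (U = Pow(198, 2) = 39204)
Mul(Add(U, Function('t')(-97, -239)), Add(Add(-38288, u), 76820)) = Mul(Add(39204, 407), Add(Add(-38288, 223724), 76820)) = Mul(39611, Add(185436, 76820)) = Mul(39611, 262256) = 10388222416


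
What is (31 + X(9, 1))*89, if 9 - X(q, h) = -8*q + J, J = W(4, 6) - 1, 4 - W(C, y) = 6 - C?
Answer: 9879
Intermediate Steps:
W(C, y) = -2 + C (W(C, y) = 4 - (6 - C) = 4 + (-6 + C) = -2 + C)
J = 1 (J = (-2 + 4) - 1 = 2 - 1 = 1)
X(q, h) = 8 + 8*q (X(q, h) = 9 - (-8*q + 1) = 9 - (1 - 8*q) = 9 + (-1 + 8*q) = 8 + 8*q)
(31 + X(9, 1))*89 = (31 + (8 + 8*9))*89 = (31 + (8 + 72))*89 = (31 + 80)*89 = 111*89 = 9879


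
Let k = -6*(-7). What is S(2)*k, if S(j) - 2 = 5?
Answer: 294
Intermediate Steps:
S(j) = 7 (S(j) = 2 + 5 = 7)
k = 42
S(2)*k = 7*42 = 294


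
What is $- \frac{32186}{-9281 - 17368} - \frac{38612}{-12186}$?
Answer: $\frac{11279284}{2577339} \approx 4.3763$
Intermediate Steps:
$- \frac{32186}{-9281 - 17368} - \frac{38612}{-12186} = - \frac{32186}{-9281 - 17368} - - \frac{19306}{6093} = - \frac{32186}{-26649} + \frac{19306}{6093} = \left(-32186\right) \left(- \frac{1}{26649}\right) + \frac{19306}{6093} = \frac{4598}{3807} + \frac{19306}{6093} = \frac{11279284}{2577339}$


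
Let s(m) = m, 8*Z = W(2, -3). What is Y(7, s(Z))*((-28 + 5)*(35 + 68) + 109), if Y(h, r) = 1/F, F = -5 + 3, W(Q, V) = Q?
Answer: 1130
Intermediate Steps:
Z = ¼ (Z = (⅛)*2 = ¼ ≈ 0.25000)
F = -2
Y(h, r) = -½ (Y(h, r) = 1/(-2) = -½)
Y(7, s(Z))*((-28 + 5)*(35 + 68) + 109) = -((-28 + 5)*(35 + 68) + 109)/2 = -(-23*103 + 109)/2 = -(-2369 + 109)/2 = -½*(-2260) = 1130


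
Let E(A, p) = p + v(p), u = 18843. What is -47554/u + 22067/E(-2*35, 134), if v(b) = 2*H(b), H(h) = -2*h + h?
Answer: -422180717/2524962 ≈ -167.20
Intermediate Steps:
H(h) = -h
v(b) = -2*b (v(b) = 2*(-b) = -2*b)
E(A, p) = -p (E(A, p) = p - 2*p = -p)
-47554/u + 22067/E(-2*35, 134) = -47554/18843 + 22067/((-1*134)) = -47554*1/18843 + 22067/(-134) = -47554/18843 + 22067*(-1/134) = -47554/18843 - 22067/134 = -422180717/2524962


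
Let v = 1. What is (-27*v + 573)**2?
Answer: 298116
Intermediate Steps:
(-27*v + 573)**2 = (-27*1 + 573)**2 = (-27 + 573)**2 = 546**2 = 298116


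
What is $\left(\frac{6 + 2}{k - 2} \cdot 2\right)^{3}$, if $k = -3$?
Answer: $- \frac{4096}{125} \approx -32.768$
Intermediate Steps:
$\left(\frac{6 + 2}{k - 2} \cdot 2\right)^{3} = \left(\frac{6 + 2}{-3 - 2} \cdot 2\right)^{3} = \left(\frac{8}{-5} \cdot 2\right)^{3} = \left(8 \left(- \frac{1}{5}\right) 2\right)^{3} = \left(\left(- \frac{8}{5}\right) 2\right)^{3} = \left(- \frac{16}{5}\right)^{3} = - \frac{4096}{125}$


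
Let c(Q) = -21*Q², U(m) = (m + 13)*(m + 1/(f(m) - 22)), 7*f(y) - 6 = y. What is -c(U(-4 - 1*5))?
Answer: 677510400/24649 ≈ 27486.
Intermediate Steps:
f(y) = 6/7 + y/7
U(m) = (13 + m)*(m + 1/(-148/7 + m/7)) (U(m) = (m + 13)*(m + 1/((6/7 + m/7) - 22)) = (13 + m)*(m + 1/(-148/7 + m/7)))
-c(U(-4 - 1*5)) = -(-21)*((91 + (-4 - 1*5)³ - 1917*(-4 - 1*5) - 135*(-4 - 1*5)²)/(-148 + (-4 - 1*5)))² = -(-21)*((91 + (-4 - 5)³ - 1917*(-4 - 5) - 135*(-4 - 5)²)/(-148 + (-4 - 5)))² = -(-21)*((91 + (-9)³ - 1917*(-9) - 135*(-9)²)/(-148 - 9))² = -(-21)*((91 - 729 + 17253 - 135*81)/(-157))² = -(-21)*(-(91 - 729 + 17253 - 10935)/157)² = -(-21)*(-1/157*5680)² = -(-21)*(-5680/157)² = -(-21)*32262400/24649 = -1*(-677510400/24649) = 677510400/24649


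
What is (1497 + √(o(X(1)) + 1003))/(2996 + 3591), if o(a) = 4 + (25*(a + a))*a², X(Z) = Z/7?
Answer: 1497/6587 + √2418157/322763 ≈ 0.23208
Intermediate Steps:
X(Z) = Z/7 (X(Z) = Z*(⅐) = Z/7)
o(a) = 4 + 50*a³ (o(a) = 4 + (25*(2*a))*a² = 4 + (50*a)*a² = 4 + 50*a³)
(1497 + √(o(X(1)) + 1003))/(2996 + 3591) = (1497 + √((4 + 50*((⅐)*1)³) + 1003))/(2996 + 3591) = (1497 + √((4 + 50*(⅐)³) + 1003))/6587 = (1497 + √((4 + 50*(1/343)) + 1003))*(1/6587) = (1497 + √((4 + 50/343) + 1003))*(1/6587) = (1497 + √(1422/343 + 1003))*(1/6587) = (1497 + √(345451/343))*(1/6587) = (1497 + √2418157/49)*(1/6587) = 1497/6587 + √2418157/322763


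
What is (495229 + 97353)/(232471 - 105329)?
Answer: 296291/63571 ≈ 4.6608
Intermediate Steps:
(495229 + 97353)/(232471 - 105329) = 592582/127142 = 592582*(1/127142) = 296291/63571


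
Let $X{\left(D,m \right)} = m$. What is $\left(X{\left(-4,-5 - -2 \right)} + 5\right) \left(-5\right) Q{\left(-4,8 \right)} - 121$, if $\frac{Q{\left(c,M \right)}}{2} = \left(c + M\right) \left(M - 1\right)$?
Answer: $-681$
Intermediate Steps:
$Q{\left(c,M \right)} = 2 \left(-1 + M\right) \left(M + c\right)$ ($Q{\left(c,M \right)} = 2 \left(c + M\right) \left(M - 1\right) = 2 \left(M + c\right) \left(-1 + M\right) = 2 \left(-1 + M\right) \left(M + c\right)$)
$\left(X{\left(-4,-5 - -2 \right)} + 5\right) \left(-5\right) Q{\left(-4,8 \right)} - 121 = \left(\left(-5 - -2\right) + 5\right) \left(-5\right) \left(\left(-2\right) 8 - -8 + 2 \cdot 8^{2} + 2 \cdot 8 \left(-4\right)\right) - 121 = \left(\left(-5 + 2\right) + 5\right) \left(-5\right) \left(-16 + 8 + 2 \cdot 64 - 64\right) - 121 = \left(-3 + 5\right) \left(-5\right) \left(-16 + 8 + 128 - 64\right) - 121 = 2 \left(-5\right) 56 - 121 = \left(-10\right) 56 - 121 = -560 - 121 = -681$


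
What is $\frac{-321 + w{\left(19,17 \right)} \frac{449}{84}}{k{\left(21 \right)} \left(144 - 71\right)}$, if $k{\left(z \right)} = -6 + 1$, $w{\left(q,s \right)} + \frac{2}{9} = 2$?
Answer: $\frac{58873}{68985} \approx 0.85342$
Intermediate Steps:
$w{\left(q,s \right)} = \frac{16}{9}$ ($w{\left(q,s \right)} = - \frac{2}{9} + 2 = \frac{16}{9}$)
$k{\left(z \right)} = -5$
$\frac{-321 + w{\left(19,17 \right)} \frac{449}{84}}{k{\left(21 \right)} \left(144 - 71\right)} = \frac{-321 + \frac{16 \cdot \frac{449}{84}}{9}}{\left(-5\right) \left(144 - 71\right)} = \frac{-321 + \frac{16 \cdot 449 \cdot \frac{1}{84}}{9}}{\left(-5\right) 73} = \frac{-321 + \frac{16}{9} \cdot \frac{449}{84}}{-365} = \left(-321 + \frac{1796}{189}\right) \left(- \frac{1}{365}\right) = \left(- \frac{58873}{189}\right) \left(- \frac{1}{365}\right) = \frac{58873}{68985}$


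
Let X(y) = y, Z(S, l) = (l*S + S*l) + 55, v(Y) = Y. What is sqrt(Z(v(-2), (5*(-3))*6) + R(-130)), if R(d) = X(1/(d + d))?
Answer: sqrt(7013435)/130 ≈ 20.371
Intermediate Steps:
Z(S, l) = 55 + 2*S*l (Z(S, l) = (S*l + S*l) + 55 = 2*S*l + 55 = 55 + 2*S*l)
R(d) = 1/(2*d) (R(d) = 1/(d + d) = 1/(2*d))
sqrt(Z(v(-2), (5*(-3))*6) + R(-130)) = sqrt((55 + 2*(-2)*((5*(-3))*6)) + (1/2)/(-130)) = sqrt((55 + 2*(-2)*(-15*6)) + (1/2)*(-1/130)) = sqrt((55 + 2*(-2)*(-90)) - 1/260) = sqrt((55 + 360) - 1/260) = sqrt(415 - 1/260) = sqrt(107899/260) = sqrt(7013435)/130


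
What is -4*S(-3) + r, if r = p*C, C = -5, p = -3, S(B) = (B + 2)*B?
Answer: 3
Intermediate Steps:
S(B) = B*(2 + B) (S(B) = (2 + B)*B = B*(2 + B))
r = 15 (r = -3*(-5) = 15)
-4*S(-3) + r = -(-12)*(2 - 3) + 15 = -(-12)*(-1) + 15 = -4*3 + 15 = -12 + 15 = 3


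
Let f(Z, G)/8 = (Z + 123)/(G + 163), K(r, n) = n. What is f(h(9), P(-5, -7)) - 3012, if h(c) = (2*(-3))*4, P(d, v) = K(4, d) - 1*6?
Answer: -57129/19 ≈ -3006.8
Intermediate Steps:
P(d, v) = -6 + d (P(d, v) = d - 1*6 = d - 6 = -6 + d)
h(c) = -24 (h(c) = -6*4 = -24)
f(Z, G) = 8*(123 + Z)/(163 + G) (f(Z, G) = 8*((Z + 123)/(G + 163)) = 8*((123 + Z)/(163 + G)) = 8*(123 + Z)/(163 + G))
f(h(9), P(-5, -7)) - 3012 = 8*(123 - 24)/(163 + (-6 - 5)) - 3012 = 8*99/(163 - 11) - 3012 = 8*99/152 - 3012 = 8*(1/152)*99 - 3012 = 99/19 - 3012 = -57129/19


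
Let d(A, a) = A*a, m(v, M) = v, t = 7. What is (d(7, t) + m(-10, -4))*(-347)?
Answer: -13533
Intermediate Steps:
(d(7, t) + m(-10, -4))*(-347) = (7*7 - 10)*(-347) = (49 - 10)*(-347) = 39*(-347) = -13533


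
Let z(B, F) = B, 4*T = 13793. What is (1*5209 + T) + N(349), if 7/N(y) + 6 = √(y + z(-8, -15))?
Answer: 10562013/1220 + 7*√341/305 ≈ 8657.8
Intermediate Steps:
T = 13793/4 (T = (¼)*13793 = 13793/4 ≈ 3448.3)
N(y) = 7/(-6 + √(-8 + y)) (N(y) = 7/(-6 + √(y - 8)) = 7/(-6 + √(-8 + y)))
(1*5209 + T) + N(349) = (1*5209 + 13793/4) + 7/(-6 + √(-8 + 349)) = (5209 + 13793/4) + 7/(-6 + √341) = 34629/4 + 7/(-6 + √341)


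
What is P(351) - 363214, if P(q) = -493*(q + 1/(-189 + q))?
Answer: -86874127/162 ≈ -5.3626e+5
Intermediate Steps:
P(q) = -493*q - 493/(-189 + q)
P(351) - 363214 = 493*(-1 - 1*351² + 189*351)/(-189 + 351) - 363214 = 493*(-1 - 1*123201 + 66339)/162 - 363214 = 493*(1/162)*(-1 - 123201 + 66339) - 363214 = 493*(1/162)*(-56863) - 363214 = -28033459/162 - 363214 = -86874127/162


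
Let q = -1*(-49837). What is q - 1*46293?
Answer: 3544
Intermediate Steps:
q = 49837
q - 1*46293 = 49837 - 1*46293 = 49837 - 46293 = 3544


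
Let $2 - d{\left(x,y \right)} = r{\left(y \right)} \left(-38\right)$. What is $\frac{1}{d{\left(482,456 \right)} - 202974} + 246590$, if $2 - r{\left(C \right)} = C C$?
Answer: $\frac{1998479777759}{8104464} \approx 2.4659 \cdot 10^{5}$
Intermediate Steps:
$r{\left(C \right)} = 2 - C^{2}$ ($r{\left(C \right)} = 2 - C C = 2 - C^{2}$)
$d{\left(x,y \right)} = 78 - 38 y^{2}$ ($d{\left(x,y \right)} = 2 - \left(2 - y^{2}\right) \left(-38\right) = 2 - \left(-76 + 38 y^{2}\right) = 78 - 38 y^{2}$)
$\frac{1}{d{\left(482,456 \right)} - 202974} + 246590 = \frac{1}{\left(78 - 38 \cdot 456^{2}\right) - 202974} + 246590 = \frac{1}{\left(78 - 7901568\right) - 202974} + 246590 = \frac{1}{-7901490 - 202974} + 246590 = \frac{1}{-8104464} + 246590 = - \frac{1}{8104464} + 246590 = \frac{1998479777759}{8104464}$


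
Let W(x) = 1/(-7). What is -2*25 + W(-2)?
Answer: -351/7 ≈ -50.143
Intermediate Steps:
W(x) = -⅐
-2*25 + W(-2) = -2*25 - ⅐ = -50 - ⅐ = -351/7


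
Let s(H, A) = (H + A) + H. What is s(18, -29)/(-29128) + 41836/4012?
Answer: 304642731/29215384 ≈ 10.427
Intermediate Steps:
s(H, A) = A + 2*H (s(H, A) = (A + H) + H = A + 2*H)
s(18, -29)/(-29128) + 41836/4012 = (-29 + 2*18)/(-29128) + 41836/4012 = (-29 + 36)*(-1/29128) + 41836*(1/4012) = 7*(-1/29128) + 10459/1003 = -7/29128 + 10459/1003 = 304642731/29215384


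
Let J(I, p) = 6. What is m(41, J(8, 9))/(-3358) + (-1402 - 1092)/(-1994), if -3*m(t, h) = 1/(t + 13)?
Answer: 678364009/542364012 ≈ 1.2508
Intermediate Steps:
m(t, h) = -1/(3*(13 + t)) (m(t, h) = -1/(3*(t + 13)) = -1/(3*(13 + t)))
m(41, J(8, 9))/(-3358) + (-1402 - 1092)/(-1994) = -1/(39 + 3*41)/(-3358) + (-1402 - 1092)/(-1994) = -1/(39 + 123)*(-1/3358) - 2494*(-1/1994) = -1/162*(-1/3358) + 1247/997 = 1/543996 + 1247/997 = 678364009/542364012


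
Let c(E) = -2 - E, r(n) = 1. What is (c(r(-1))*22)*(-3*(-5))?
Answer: -990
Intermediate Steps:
(c(r(-1))*22)*(-3*(-5)) = ((-2 - 1*1)*22)*(-3*(-5)) = ((-2 - 1)*22)*15 = -3*22*15 = -66*15 = -990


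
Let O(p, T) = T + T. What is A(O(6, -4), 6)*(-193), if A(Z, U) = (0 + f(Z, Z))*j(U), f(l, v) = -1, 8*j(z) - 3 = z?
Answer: 1737/8 ≈ 217.13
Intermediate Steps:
j(z) = 3/8 + z/8
O(p, T) = 2*T
A(Z, U) = -3/8 - U/8 (A(Z, U) = (0 - 1)*(3/8 + U/8) = -(3/8 + U/8) = -3/8 - U/8)
A(O(6, -4), 6)*(-193) = (-3/8 - 1/8*6)*(-193) = (-3/8 - 3/4)*(-193) = -9/8*(-193) = 1737/8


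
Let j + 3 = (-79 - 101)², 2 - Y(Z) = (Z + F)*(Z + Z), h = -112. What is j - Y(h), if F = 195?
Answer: 13803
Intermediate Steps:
Y(Z) = 2 - 2*Z*(195 + Z) (Y(Z) = 2 - (Z + 195)*(Z + Z) = 2 - (195 + Z)*2*Z = 2 - 2*Z*(195 + Z))
j = 32397 (j = -3 + (-79 - 101)² = -3 + (-180)² = -3 + 32400 = 32397)
j - Y(h) = 32397 - (2 - 390*(-112) - 2*(-112)²) = 32397 - (2 + 43680 - 2*12544) = 32397 - (2 + 43680 - 25088) = 32397 - 1*18594 = 32397 - 18594 = 13803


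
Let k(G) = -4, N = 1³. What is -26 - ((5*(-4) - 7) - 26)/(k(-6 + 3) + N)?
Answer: -131/3 ≈ -43.667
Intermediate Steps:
N = 1
-26 - ((5*(-4) - 7) - 26)/(k(-6 + 3) + N) = -26 - ((5*(-4) - 7) - 26)/(-4 + 1) = -26 - ((-20 - 7) - 26)/(-3) = -26 - (-27 - 26)*(-1)/3 = -26 - (-53)*(-1)/3 = -26 - 1*53/3 = -26 - 53/3 = -131/3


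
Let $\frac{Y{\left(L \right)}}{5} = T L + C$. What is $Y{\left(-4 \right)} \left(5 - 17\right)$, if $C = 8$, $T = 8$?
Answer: $1440$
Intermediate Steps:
$Y{\left(L \right)} = 40 + 40 L$ ($Y{\left(L \right)} = 5 \left(8 L + 8\right) = 5 \left(8 + 8 L\right) = 40 + 40 L$)
$Y{\left(-4 \right)} \left(5 - 17\right) = \left(40 + 40 \left(-4\right)\right) \left(5 - 17\right) = \left(40 - 160\right) \left(-12\right) = \left(-120\right) \left(-12\right) = 1440$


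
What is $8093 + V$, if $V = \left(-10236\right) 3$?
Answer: $-22615$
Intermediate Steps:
$V = -30708$
$8093 + V = 8093 - 30708 = -22615$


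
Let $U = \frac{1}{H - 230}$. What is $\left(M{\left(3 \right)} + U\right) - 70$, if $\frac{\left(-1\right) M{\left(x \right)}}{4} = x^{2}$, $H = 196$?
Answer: $- \frac{3605}{34} \approx -106.03$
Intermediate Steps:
$M{\left(x \right)} = - 4 x^{2}$
$U = - \frac{1}{34}$ ($U = \frac{1}{196 - 230} = \frac{1}{-34} = - \frac{1}{34} \approx -0.029412$)
$\left(M{\left(3 \right)} + U\right) - 70 = \left(- 4 \cdot 3^{2} - \frac{1}{34}\right) - 70 = \left(\left(-4\right) 9 - \frac{1}{34}\right) - 70 = \left(-36 - \frac{1}{34}\right) - 70 = - \frac{1225}{34} - 70 = - \frac{3605}{34}$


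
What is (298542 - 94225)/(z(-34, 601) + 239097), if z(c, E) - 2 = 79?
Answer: 204317/239178 ≈ 0.85425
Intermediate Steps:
z(c, E) = 81 (z(c, E) = 2 + 79 = 81)
(298542 - 94225)/(z(-34, 601) + 239097) = (298542 - 94225)/(81 + 239097) = 204317/239178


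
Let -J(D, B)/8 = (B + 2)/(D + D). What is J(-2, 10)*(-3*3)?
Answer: -216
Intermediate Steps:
J(D, B) = -4*(2 + B)/D (J(D, B) = -8*(B + 2)/(D + D) = -8*(2 + B)/(2*D) = -8*(2 + B)*1/(2*D) = -4*(2 + B)/D)
J(-2, 10)*(-3*3) = (4*(-2 - 1*10)/(-2))*(-3*3) = (4*(-½)*(-2 - 10))*(-9) = (4*(-½)*(-12))*(-9) = 24*(-9) = -216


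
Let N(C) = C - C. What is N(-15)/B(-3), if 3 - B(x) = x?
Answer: 0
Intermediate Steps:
N(C) = 0
B(x) = 3 - x
N(-15)/B(-3) = 0/(3 - 1*(-3)) = 0/(3 + 3) = 0/6 = 0*(⅙) = 0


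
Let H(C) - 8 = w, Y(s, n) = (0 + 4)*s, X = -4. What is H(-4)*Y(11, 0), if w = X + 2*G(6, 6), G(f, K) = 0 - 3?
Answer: -88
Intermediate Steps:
G(f, K) = -3
Y(s, n) = 4*s
w = -10 (w = -4 + 2*(-3) = -4 - 6 = -10)
H(C) = -2 (H(C) = 8 - 10 = -2)
H(-4)*Y(11, 0) = -8*11 = -2*44 = -88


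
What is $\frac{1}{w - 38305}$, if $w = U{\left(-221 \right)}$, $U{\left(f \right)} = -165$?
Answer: $- \frac{1}{38470} \approx -2.5994 \cdot 10^{-5}$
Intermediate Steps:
$w = -165$
$\frac{1}{w - 38305} = \frac{1}{-165 - 38305} = \frac{1}{-38470} = - \frac{1}{38470}$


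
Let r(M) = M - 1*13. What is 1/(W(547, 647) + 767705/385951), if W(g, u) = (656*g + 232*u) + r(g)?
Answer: 385951/196631223675 ≈ 1.9628e-6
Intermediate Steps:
r(M) = -13 + M (r(M) = M - 13 = -13 + M)
W(g, u) = -13 + 232*u + 657*g (W(g, u) = (656*g + 232*u) + (-13 + g) = (232*u + 656*g) + (-13 + g) = -13 + 232*u + 657*g)
1/(W(547, 647) + 767705/385951) = 1/((-13 + 232*647 + 657*547) + 767705/385951) = 1/((-13 + 150104 + 359379) + 767705*(1/385951)) = 1/(509470 + 767705/385951) = 1/(196631223675/385951) = 385951/196631223675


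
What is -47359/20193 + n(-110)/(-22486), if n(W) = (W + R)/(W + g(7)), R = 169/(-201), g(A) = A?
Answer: -2449708248341/1044488888666 ≈ -2.3454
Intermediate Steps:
R = -169/201 (R = 169*(-1/201) = -169/201 ≈ -0.84080)
n(W) = (-169/201 + W)/(7 + W) (n(W) = (W - 169/201)/(W + 7) = (-169/201 + W)/(7 + W))
-47359/20193 + n(-110)/(-22486) = -47359/20193 + ((-169/201 - 110)/(7 - 110))/(-22486) = -47359*1/20193 + (-22279/201/(-103))*(-1/22486) = -47359/20193 - 1/103*(-22279/201)*(-1/22486) = -47359/20193 + (22279/20703)*(-1/22486) = -47359/20193 - 22279/465527658 = -2449708248341/1044488888666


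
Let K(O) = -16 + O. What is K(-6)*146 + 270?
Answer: -2942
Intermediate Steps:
K(-6)*146 + 270 = (-16 - 6)*146 + 270 = -22*146 + 270 = -3212 + 270 = -2942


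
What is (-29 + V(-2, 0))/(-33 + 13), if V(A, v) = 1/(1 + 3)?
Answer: 23/16 ≈ 1.4375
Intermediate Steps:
V(A, v) = 1/4
(-29 + V(-2, 0))/(-33 + 13) = (-29 + 1/4)/(-33 + 13) = -115/4/(-20) = -115/4*(-1/20) = 23/16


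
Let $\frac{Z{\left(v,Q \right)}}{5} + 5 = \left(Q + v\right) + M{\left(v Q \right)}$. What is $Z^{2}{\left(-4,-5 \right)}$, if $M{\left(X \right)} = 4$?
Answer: $2500$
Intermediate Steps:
$Z{\left(v,Q \right)} = -5 + 5 Q + 5 v$ ($Z{\left(v,Q \right)} = -25 + 5 \left(\left(Q + v\right) + 4\right) = -25 + 5 \left(4 + Q + v\right) = -25 + \left(20 + 5 Q + 5 v\right) = -5 + 5 Q + 5 v$)
$Z^{2}{\left(-4,-5 \right)} = \left(-5 + 5 \left(-5\right) + 5 \left(-4\right)\right)^{2} = \left(-5 - 25 - 20\right)^{2} = \left(-50\right)^{2} = 2500$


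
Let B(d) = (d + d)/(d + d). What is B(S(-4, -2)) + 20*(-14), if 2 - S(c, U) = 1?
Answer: -279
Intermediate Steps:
S(c, U) = 1 (S(c, U) = 2 - 1*1 = 2 - 1 = 1)
B(d) = 1 (B(d) = (2*d)/((2*d)) = (2*d)*(1/(2*d)) = 1)
B(S(-4, -2)) + 20*(-14) = 1 + 20*(-14) = 1 - 280 = -279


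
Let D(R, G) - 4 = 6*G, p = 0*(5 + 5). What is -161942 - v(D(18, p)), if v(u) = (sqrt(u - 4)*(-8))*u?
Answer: -161942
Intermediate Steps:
p = 0 (p = 0*10 = 0)
D(R, G) = 4 + 6*G
v(u) = -8*u*sqrt(-4 + u) (v(u) = (sqrt(-4 + u)*(-8))*u = (-8*sqrt(-4 + u))*u = -8*u*sqrt(-4 + u))
-161942 - v(D(18, p)) = -161942 - (-8)*(4 + 6*0)*sqrt(-4 + (4 + 6*0)) = -161942 - (-8)*(4 + 0)*sqrt(-4 + (4 + 0)) = -161942 - (-8)*4*sqrt(-4 + 4) = -161942 - (-8)*4*sqrt(0) = -161942 - (-8)*4*0 = -161942 - 1*0 = -161942 + 0 = -161942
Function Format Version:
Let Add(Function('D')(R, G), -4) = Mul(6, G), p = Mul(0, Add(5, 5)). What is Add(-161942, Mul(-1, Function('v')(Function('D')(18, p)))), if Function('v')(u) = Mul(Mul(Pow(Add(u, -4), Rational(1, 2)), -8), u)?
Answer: -161942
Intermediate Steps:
p = 0 (p = Mul(0, 10) = 0)
Function('D')(R, G) = Add(4, Mul(6, G))
Function('v')(u) = Mul(-8, u, Pow(Add(-4, u), Rational(1, 2))) (Function('v')(u) = Mul(Mul(Pow(Add(-4, u), Rational(1, 2)), -8), u) = Mul(Mul(-8, Pow(Add(-4, u), Rational(1, 2))), u) = Mul(-8, u, Pow(Add(-4, u), Rational(1, 2))))
Add(-161942, Mul(-1, Function('v')(Function('D')(18, p)))) = Add(-161942, Mul(-1, Mul(-8, Add(4, Mul(6, 0)), Pow(Add(-4, Add(4, Mul(6, 0))), Rational(1, 2))))) = Add(-161942, Mul(-1, Mul(-8, Add(4, 0), Pow(Add(-4, Add(4, 0)), Rational(1, 2))))) = Add(-161942, Mul(-1, Mul(-8, 4, Pow(Add(-4, 4), Rational(1, 2))))) = Add(-161942, Mul(-1, Mul(-8, 4, Pow(0, Rational(1, 2))))) = Add(-161942, Mul(-1, Mul(-8, 4, 0))) = Add(-161942, Mul(-1, 0)) = Add(-161942, 0) = -161942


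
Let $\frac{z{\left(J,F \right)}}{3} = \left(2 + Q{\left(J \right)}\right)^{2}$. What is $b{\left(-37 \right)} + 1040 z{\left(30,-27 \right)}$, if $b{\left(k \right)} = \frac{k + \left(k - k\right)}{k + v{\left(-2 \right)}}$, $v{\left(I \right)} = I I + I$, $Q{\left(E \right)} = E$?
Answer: $\frac{111820837}{35} \approx 3.1949 \cdot 10^{6}$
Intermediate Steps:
$v{\left(I \right)} = I + I^{2}$ ($v{\left(I \right)} = I^{2} + I = I + I^{2}$)
$z{\left(J,F \right)} = 3 \left(2 + J\right)^{2}$
$b{\left(k \right)} = \frac{k}{2 + k}$ ($b{\left(k \right)} = \frac{k + \left(k - k\right)}{k - 2 \left(1 - 2\right)} = \frac{k + 0}{k - -2} = \frac{k}{k + 2} = \frac{k}{2 + k}$)
$b{\left(-37 \right)} + 1040 z{\left(30,-27 \right)} = - \frac{37}{2 - 37} + 1040 \cdot 3 \left(2 + 30\right)^{2} = - \frac{37}{-35} + 1040 \cdot 3 \cdot 32^{2} = \left(-37\right) \left(- \frac{1}{35}\right) + 1040 \cdot 3 \cdot 1024 = \frac{37}{35} + 1040 \cdot 3072 = \frac{37}{35} + 3194880 = \frac{111820837}{35}$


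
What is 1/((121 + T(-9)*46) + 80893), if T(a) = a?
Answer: 1/80600 ≈ 1.2407e-5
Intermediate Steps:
1/((121 + T(-9)*46) + 80893) = 1/((121 - 9*46) + 80893) = 1/((121 - 414) + 80893) = 1/(-293 + 80893) = 1/80600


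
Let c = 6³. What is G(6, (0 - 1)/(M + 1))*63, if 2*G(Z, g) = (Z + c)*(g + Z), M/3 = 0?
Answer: 34965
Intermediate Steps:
M = 0 (M = 3*0 = 0)
c = 216
G(Z, g) = (216 + Z)*(Z + g)/2 (G(Z, g) = ((Z + 216)*(g + Z))/2 = ((216 + Z)*(Z + g))/2 = (216 + Z)*(Z + g)/2)
G(6, (0 - 1)/(M + 1))*63 = ((½)*6² + 108*6 + 108*((0 - 1)/(0 + 1)) + (½)*6*((0 - 1)/(0 + 1)))*63 = ((½)*36 + 648 + 108*(-1/1) + (½)*6*(-1/1))*63 = (18 + 648 + 108*(-1*1) + (½)*6*(-1*1))*63 = (18 + 648 + 108*(-1) + (½)*6*(-1))*63 = (18 + 648 - 108 - 3)*63 = 555*63 = 34965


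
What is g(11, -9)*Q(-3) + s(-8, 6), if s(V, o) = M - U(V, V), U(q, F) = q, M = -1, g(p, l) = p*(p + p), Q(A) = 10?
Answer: 2427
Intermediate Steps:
g(p, l) = 2*p**2 (g(p, l) = p*(2*p) = 2*p**2)
s(V, o) = -1 - V
g(11, -9)*Q(-3) + s(-8, 6) = (2*11**2)*10 + (-1 - 1*(-8)) = (2*121)*10 + (-1 + 8) = 242*10 + 7 = 2420 + 7 = 2427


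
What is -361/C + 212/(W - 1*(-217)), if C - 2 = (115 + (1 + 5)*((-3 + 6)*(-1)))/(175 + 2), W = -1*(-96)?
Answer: -19904149/141163 ≈ -141.00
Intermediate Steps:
W = 96
C = 451/177 (C = 2 + (115 + (1 + 5)*((-3 + 6)*(-1)))/(175 + 2) = 2 + (115 + 6*(3*(-1)))/177 = 2 + (115 + 6*(-3))*(1/177) = 2 + (115 - 18)*(1/177) = 2 + 97*(1/177) = 2 + 97/177 = 451/177 ≈ 2.5480)
-361/C + 212/(W - 1*(-217)) = -361/451/177 + 212/(96 - 1*(-217)) = -361*177/451 + 212/(96 + 217) = -63897/451 + 212/313 = -19904149/141163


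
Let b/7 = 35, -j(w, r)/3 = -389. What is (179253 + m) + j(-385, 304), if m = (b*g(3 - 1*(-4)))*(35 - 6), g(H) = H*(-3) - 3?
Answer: 9900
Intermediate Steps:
j(w, r) = 1167 (j(w, r) = -3*(-389) = 1167)
b = 245 (b = 7*35 = 245)
g(H) = -3 - 3*H (g(H) = -3*H - 3 = -3 - 3*H)
m = -170520 (m = (245*(-3 - 3*(3 - 1*(-4))))*(35 - 6) = (245*(-3 - 3*(3 + 4)))*29 = (245*(-3 - 3*7))*29 = (245*(-3 - 21))*29 = (245*(-24))*29 = -5880*29 = -170520)
(179253 + m) + j(-385, 304) = (179253 - 170520) + 1167 = 8733 + 1167 = 9900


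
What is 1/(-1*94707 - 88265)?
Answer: -1/182972 ≈ -5.4653e-6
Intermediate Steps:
1/(-1*94707 - 88265) = 1/(-94707 - 88265) = 1/(-182972) = -1/182972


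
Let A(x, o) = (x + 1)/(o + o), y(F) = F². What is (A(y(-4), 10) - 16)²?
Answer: 91809/400 ≈ 229.52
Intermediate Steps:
A(x, o) = (1 + x)/(2*o) (A(x, o) = (1 + x)/((2*o)) = (1 + x)*(1/(2*o)) = (1 + x)/(2*o))
(A(y(-4), 10) - 16)² = ((½)*(1 + (-4)²)/10 - 16)² = ((½)*(⅒)*(1 + 16) - 16)² = ((½)*(⅒)*17 - 16)² = (17/20 - 16)² = (-303/20)² = 91809/400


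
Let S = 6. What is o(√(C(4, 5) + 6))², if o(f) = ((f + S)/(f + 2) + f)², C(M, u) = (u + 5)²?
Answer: 92608755713/6765201 + 2988831332*√106/6765201 ≈ 18238.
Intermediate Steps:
C(M, u) = (5 + u)²
o(f) = (f + (6 + f)/(2 + f))² (o(f) = ((f + 6)/(f + 2) + f)² = ((6 + f)/(2 + f) + f)² = (f + (6 + f)/(2 + f))²)
o(√(C(4, 5) + 6))² = ((6 + (√((5 + 5)² + 6))² + 3*√((5 + 5)² + 6))²/(2 + √((5 + 5)² + 6))²)² = ((6 + (√(10² + 6))² + 3*√(10² + 6))²/(2 + √(10² + 6))²)² = ((6 + (√(100 + 6))² + 3*√(100 + 6))²/(2 + √(100 + 6))²)² = ((6 + (√106)² + 3*√106)²/(2 + √106)²)² = ((6 + 106 + 3*√106)²/(2 + √106)²)² = ((112 + 3*√106)²/(2 + √106)²)² = (112 + 3*√106)⁴/(2 + √106)⁴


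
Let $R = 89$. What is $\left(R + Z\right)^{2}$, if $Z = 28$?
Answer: $13689$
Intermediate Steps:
$\left(R + Z\right)^{2} = \left(89 + 28\right)^{2} = 117^{2} = 13689$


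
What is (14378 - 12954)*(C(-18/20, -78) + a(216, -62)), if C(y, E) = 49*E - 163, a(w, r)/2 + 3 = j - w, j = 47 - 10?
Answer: -6192976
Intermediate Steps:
j = 37
a(w, r) = 68 - 2*w (a(w, r) = -6 + 2*(37 - w) = -6 + (74 - 2*w) = 68 - 2*w)
C(y, E) = -163 + 49*E
(14378 - 12954)*(C(-18/20, -78) + a(216, -62)) = (14378 - 12954)*((-163 + 49*(-78)) + (68 - 2*216)) = 1424*((-163 - 3822) + (68 - 432)) = 1424*(-3985 - 364) = 1424*(-4349) = -6192976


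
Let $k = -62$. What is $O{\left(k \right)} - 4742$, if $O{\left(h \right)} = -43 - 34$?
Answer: $-4819$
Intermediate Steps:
$O{\left(h \right)} = -77$ ($O{\left(h \right)} = -43 - 34 = -77$)
$O{\left(k \right)} - 4742 = -77 - 4742 = -4819$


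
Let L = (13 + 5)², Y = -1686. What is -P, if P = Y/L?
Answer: 281/54 ≈ 5.2037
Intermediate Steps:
L = 324 (L = 18² = 324)
P = -281/54 (P = -1686/324 = -1686*1/324 = -281/54 ≈ -5.2037)
-P = -1*(-281/54) = 281/54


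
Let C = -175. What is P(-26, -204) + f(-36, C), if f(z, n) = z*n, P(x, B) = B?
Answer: 6096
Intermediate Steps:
f(z, n) = n*z
P(-26, -204) + f(-36, C) = -204 - 175*(-36) = -204 + 6300 = 6096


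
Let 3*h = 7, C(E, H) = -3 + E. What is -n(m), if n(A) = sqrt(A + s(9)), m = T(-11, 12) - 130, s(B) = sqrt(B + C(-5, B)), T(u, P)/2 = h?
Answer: -I*sqrt(1119)/3 ≈ -11.15*I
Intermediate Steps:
h = 7/3 (h = (1/3)*7 = 7/3 ≈ 2.3333)
T(u, P) = 14/3 (T(u, P) = 2*(7/3) = 14/3)
s(B) = sqrt(-8 + B) (s(B) = sqrt(B + (-3 - 5)) = sqrt(B - 8) = sqrt(-8 + B))
m = -376/3 (m = 14/3 - 130 = -376/3 ≈ -125.33)
n(A) = sqrt(1 + A) (n(A) = sqrt(A + sqrt(-8 + 9)) = sqrt(A + sqrt(1)) = sqrt(A + 1) = sqrt(1 + A))
-n(m) = -sqrt(1 - 376/3) = -sqrt(-373/3) = -I*sqrt(1119)/3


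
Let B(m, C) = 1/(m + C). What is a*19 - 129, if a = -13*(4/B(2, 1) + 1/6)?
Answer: -18805/6 ≈ -3134.2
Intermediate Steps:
B(m, C) = 1/(C + m)
a = -949/6 (a = -13*(4/(1/(1 + 2)) + 1/6) = -13*(4/(1/3) + 1*(⅙)) = -13*(4/(⅓) + ⅙) = -13*(4*3 + ⅙) = -13*(12 + ⅙) = -13*73/6 = -949/6 ≈ -158.17)
a*19 - 129 = -949/6*19 - 129 = -18031/6 - 129 = -18805/6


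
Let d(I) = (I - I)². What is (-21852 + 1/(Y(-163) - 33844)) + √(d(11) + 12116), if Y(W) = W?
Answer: -743120965/34007 + 2*√3029 ≈ -21742.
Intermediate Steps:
d(I) = 0 (d(I) = 0² = 0)
(-21852 + 1/(Y(-163) - 33844)) + √(d(11) + 12116) = (-21852 + 1/(-163 - 33844)) + √(0 + 12116) = (-21852 + 1/(-34007)) + √12116 = (-21852 - 1/34007) + 2*√3029 = -743120965/34007 + 2*√3029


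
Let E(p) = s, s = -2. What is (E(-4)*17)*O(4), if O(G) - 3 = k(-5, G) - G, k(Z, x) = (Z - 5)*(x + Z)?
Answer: -306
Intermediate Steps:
E(p) = -2
k(Z, x) = (-5 + Z)*(Z + x)
O(G) = 53 - 11*G (O(G) = 3 + (((-5)² - 5*(-5) - 5*G - 5*G) - G) = 3 + ((25 + 25 - 5*G - 5*G) - G) = 3 + ((50 - 10*G) - G) = 3 + (50 - 11*G) = 53 - 11*G)
(E(-4)*17)*O(4) = (-2*17)*(53 - 11*4) = -34*(53 - 44) = -34*9 = -306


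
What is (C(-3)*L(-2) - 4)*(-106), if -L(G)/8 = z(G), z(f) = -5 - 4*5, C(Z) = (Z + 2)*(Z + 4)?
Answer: 21624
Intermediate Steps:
C(Z) = (2 + Z)*(4 + Z)
z(f) = -25 (z(f) = -5 - 20 = -25)
L(G) = 200 (L(G) = -8*(-25) = 200)
(C(-3)*L(-2) - 4)*(-106) = ((8 + (-3)² + 6*(-3))*200 - 4)*(-106) = ((8 + 9 - 18)*200 - 4)*(-106) = (-1*200 - 4)*(-106) = (-200 - 4)*(-106) = -204*(-106) = 21624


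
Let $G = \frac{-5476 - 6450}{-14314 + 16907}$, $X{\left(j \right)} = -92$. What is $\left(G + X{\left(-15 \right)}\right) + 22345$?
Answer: $\frac{57690103}{2593} \approx 22248.0$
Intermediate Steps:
$G = - \frac{11926}{2593} \approx -4.5993$
$\left(G + X{\left(-15 \right)}\right) + 22345 = \left(- \frac{11926}{2593} - 92\right) + 22345 = - \frac{250482}{2593} + 22345 = \frac{57690103}{2593}$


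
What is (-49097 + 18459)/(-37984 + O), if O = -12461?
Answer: 30638/50445 ≈ 0.60735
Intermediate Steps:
(-49097 + 18459)/(-37984 + O) = (-49097 + 18459)/(-37984 - 12461) = -30638/(-50445) = -30638*(-1/50445) = 30638/50445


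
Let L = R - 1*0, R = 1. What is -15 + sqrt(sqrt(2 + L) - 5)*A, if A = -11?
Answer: -15 - 11*I*sqrt(5 - sqrt(3)) ≈ -15.0 - 19.885*I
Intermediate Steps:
L = 1 (L = 1 - 1*0 = 1 + 0 = 1)
-15 + sqrt(sqrt(2 + L) - 5)*A = -15 + sqrt(sqrt(2 + 1) - 5)*(-11) = -15 + sqrt(sqrt(3) - 5)*(-11) = -15 + sqrt(-5 + sqrt(3))*(-11) = -15 - 11*sqrt(-5 + sqrt(3))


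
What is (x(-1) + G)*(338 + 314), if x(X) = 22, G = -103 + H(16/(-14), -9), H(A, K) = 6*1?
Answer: -48900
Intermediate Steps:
H(A, K) = 6
G = -97 (G = -103 + 6 = -97)
(x(-1) + G)*(338 + 314) = (22 - 97)*(338 + 314) = -75*652 = -48900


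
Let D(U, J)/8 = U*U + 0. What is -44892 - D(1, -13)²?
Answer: -44956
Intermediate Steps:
D(U, J) = 8*U² (D(U, J) = 8*(U*U + 0) = 8*(U² + 0) = 8*U²)
-44892 - D(1, -13)² = -44892 - (8*1²)² = -44892 - (8*1)² = -44892 - 1*8² = -44892 - 1*64 = -44892 - 64 = -44956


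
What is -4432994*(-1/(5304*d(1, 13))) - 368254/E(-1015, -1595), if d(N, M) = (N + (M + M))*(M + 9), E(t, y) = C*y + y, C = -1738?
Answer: 56169010897/44084434680 ≈ 1.2741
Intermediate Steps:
E(t, y) = -1737*y (E(t, y) = -1738*y + y = -1737*y)
d(N, M) = (9 + M)*(N + 2*M) (d(N, M) = (N + 2*M)*(9 + M) = (9 + M)*(N + 2*M))
-4432994*(-1/(5304*d(1, 13))) - 368254/E(-1015, -1595) = -4432994*(-1/(5304*(2*13² + 9*1 + 18*13 + 13*1))) - 368254/((-1737*(-1595))) = -4432994*(-1/(5304*(2*169 + 9 + 234 + 13))) - 368254/2770515 = -4432994*(-1/(5304*(338 + 9 + 234 + 13))) - 368254*1/2770515 = -4432994/((-5304*594)) - 368254/2770515 = -4432994/(-3150576) - 368254/2770515 = -4432994*(-1/3150576) - 368254/2770515 = 2216497/1575288 - 368254/2770515 = 56169010897/44084434680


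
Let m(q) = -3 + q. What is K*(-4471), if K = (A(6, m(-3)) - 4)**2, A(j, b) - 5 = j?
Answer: -219079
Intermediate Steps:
A(j, b) = 5 + j
K = 49 (K = ((5 + 6) - 4)**2 = (11 - 4)**2 = 7**2 = 49)
K*(-4471) = 49*(-4471) = -219079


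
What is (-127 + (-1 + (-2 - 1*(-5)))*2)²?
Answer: 15129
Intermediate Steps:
(-127 + (-1 + (-2 - 1*(-5)))*2)² = (-127 + (-1 + (-2 + 5))*2)² = (-127 + (-1 + 3)*2)² = (-127 + 2*2)² = (-127 + 4)² = (-123)² = 15129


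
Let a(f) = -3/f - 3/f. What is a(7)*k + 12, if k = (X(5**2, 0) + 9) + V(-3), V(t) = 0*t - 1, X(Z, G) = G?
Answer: 36/7 ≈ 5.1429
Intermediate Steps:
V(t) = -1 (V(t) = 0 - 1 = -1)
a(f) = -6/f
k = 8 (k = (0 + 9) - 1 = 9 - 1 = 8)
a(7)*k + 12 = -6/7*8 + 12 = -48/7 + 12 = 36/7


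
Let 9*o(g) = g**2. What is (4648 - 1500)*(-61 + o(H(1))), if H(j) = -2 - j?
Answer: -188880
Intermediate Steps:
o(g) = g**2/9
(4648 - 1500)*(-61 + o(H(1))) = (4648 - 1500)*(-61 + (-2 - 1*1)**2/9) = 3148*(-61 + (-2 - 1)**2/9) = 3148*(-61 + (1/9)*(-3)**2) = 3148*(-61 + (1/9)*9) = 3148*(-61 + 1) = 3148*(-60) = -188880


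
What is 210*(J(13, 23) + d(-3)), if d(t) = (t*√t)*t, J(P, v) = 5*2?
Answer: 2100 + 1890*I*√3 ≈ 2100.0 + 3273.6*I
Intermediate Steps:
J(P, v) = 10
d(t) = t^(5/2) (d(t) = t^(3/2)*t = t^(5/2))
210*(J(13, 23) + d(-3)) = 210*(10 + (-3)^(5/2)) = 210*(10 + 9*I*√3) = 2100 + 1890*I*√3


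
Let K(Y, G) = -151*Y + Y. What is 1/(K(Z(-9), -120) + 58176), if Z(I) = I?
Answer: 1/59526 ≈ 1.6799e-5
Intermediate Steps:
K(Y, G) = -150*Y
1/(K(Z(-9), -120) + 58176) = 1/(-150*(-9) + 58176) = 1/(1350 + 58176) = 1/59526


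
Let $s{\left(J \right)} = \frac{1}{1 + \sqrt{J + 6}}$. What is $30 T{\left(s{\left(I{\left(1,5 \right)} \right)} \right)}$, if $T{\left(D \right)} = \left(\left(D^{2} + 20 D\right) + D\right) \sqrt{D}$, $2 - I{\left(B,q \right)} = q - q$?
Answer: $\frac{60 \left(11 + 21 \sqrt{2}\right)}{\left(1 + 2 \sqrt{2}\right)^{\frac{5}{2}}} \approx 85.149$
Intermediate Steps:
$I{\left(B,q \right)} = 2$ ($I{\left(B,q \right)} = 2 - \left(q - q\right) = 2 - 0 = 2 + 0 = 2$)
$s{\left(J \right)} = \frac{1}{1 + \sqrt{6 + J}}$
$T{\left(D \right)} = \sqrt{D} \left(D^{2} + 21 D\right)$ ($T{\left(D \right)} = \left(D^{2} + 21 D\right) \sqrt{D} = \sqrt{D} \left(D^{2} + 21 D\right)$)
$30 T{\left(s{\left(I{\left(1,5 \right)} \right)} \right)} = 30 \left(\frac{1}{1 + \sqrt{6 + 2}}\right)^{\frac{3}{2}} \left(21 + \frac{1}{1 + \sqrt{6 + 2}}\right) = 30 \left(\frac{1}{1 + \sqrt{8}}\right)^{\frac{3}{2}} \left(21 + \frac{1}{1 + \sqrt{8}}\right) = 30 \left(\frac{1}{1 + 2 \sqrt{2}}\right)^{\frac{3}{2}} \left(21 + \frac{1}{1 + 2 \sqrt{2}}\right) = 30 \frac{21 + \frac{1}{1 + 2 \sqrt{2}}}{\left(1 + 2 \sqrt{2}\right)^{\frac{3}{2}}} = \frac{30 \left(21 + \frac{1}{1 + 2 \sqrt{2}}\right)}{\left(1 + 2 \sqrt{2}\right)^{\frac{3}{2}}}$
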